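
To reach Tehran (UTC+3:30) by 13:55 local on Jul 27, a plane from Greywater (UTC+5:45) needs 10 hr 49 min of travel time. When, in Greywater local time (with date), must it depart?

Target arrival in UTC: 13:55 − 3:30 = 10:25 on Jul 27.
Subtract 10 hours and 49 minutes → departure 23:36 UTC on Jul 26.
Greywater is UTC+5:45: 23:36 + 5:45 = 05:21 on Jul 27.

05:21 on July 27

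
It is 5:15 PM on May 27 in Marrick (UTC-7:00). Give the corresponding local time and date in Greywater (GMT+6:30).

6:45 AM on May 28

In UTC: 5:15 PM + 7:00 = 12:15 AM on May 28.
Greywater is UTC+6:30: 12:15 AM + 6:30 = 6:45 AM on May 28.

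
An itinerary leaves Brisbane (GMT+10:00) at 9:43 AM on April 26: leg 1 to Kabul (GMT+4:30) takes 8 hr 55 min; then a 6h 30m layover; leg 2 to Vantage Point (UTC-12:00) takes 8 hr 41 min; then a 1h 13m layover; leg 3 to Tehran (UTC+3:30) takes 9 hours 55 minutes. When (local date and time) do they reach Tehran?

2:27 PM on April 27

Convert departure to UTC: 9:43 AM − 10:00 = 11:43 PM UTC on Apr 25.
Add 8 hours and 55 minutes leg 1 → 8:38 AM UTC (Apr 26).
Add 6 hours and 30 minutes layover in Kabul → 3:08 PM UTC.
Add 8 hours 41 minutes leg 2 → 11:49 PM UTC.
Add 1 hour 13 minutes layover in Vantage Point → 1:02 AM UTC (Apr 27).
Add 9 hours and 55 minutes leg 3 → 10:57 AM UTC.
Tehran is UTC+3:30, so local arrival = 10:57 AM + 3:30 = 2:27 PM on Apr 27.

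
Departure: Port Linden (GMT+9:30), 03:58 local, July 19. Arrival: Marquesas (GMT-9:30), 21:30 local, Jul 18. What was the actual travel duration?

12 hours 32 minutes

Departure in UTC: 03:58 − 9:30 = 18:28 on Jul 18.
Arrival in UTC: 21:30 + 9:30 = 07:00 on Jul 19.
Elapsed = 07:00 − 18:28 (+1 day) = 12 hours 32 minutes.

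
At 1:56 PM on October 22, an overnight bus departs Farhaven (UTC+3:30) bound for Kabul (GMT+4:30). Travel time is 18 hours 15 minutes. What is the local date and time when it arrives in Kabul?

Convert departure to UTC: 1:56 PM − 3:30 = 10:26 AM UTC on Oct 22.
Add 18 hours 15 minutes travel time → 4:41 AM UTC (Oct 23).
Kabul is UTC+4:30, so local arrival = 4:41 AM + 4:30 = 9:11 AM on Oct 23.

9:11 AM on October 23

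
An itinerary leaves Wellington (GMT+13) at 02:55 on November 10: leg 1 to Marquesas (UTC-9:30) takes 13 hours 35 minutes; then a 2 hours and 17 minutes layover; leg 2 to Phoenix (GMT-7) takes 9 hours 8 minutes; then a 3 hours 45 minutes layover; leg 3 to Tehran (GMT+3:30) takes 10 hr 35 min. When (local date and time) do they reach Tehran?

08:45 on November 11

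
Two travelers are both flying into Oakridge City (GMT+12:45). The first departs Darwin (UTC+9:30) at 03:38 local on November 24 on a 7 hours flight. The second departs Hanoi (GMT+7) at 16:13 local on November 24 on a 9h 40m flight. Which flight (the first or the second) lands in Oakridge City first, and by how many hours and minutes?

Flight 1 in UTC: 03:38 − 9:30 = 18:08 on Nov 23.
+7 hours → arrive 01:08 UTC on Nov 24.
Flight 2 in UTC: 16:13 − 7:00 = 09:13 on Nov 24.
+9 hours and 40 minutes → arrive 18:53 UTC on Nov 24.
Flight 1 lands earlier by 17 hours 45 minutes.

the first, by 17 hours 45 minutes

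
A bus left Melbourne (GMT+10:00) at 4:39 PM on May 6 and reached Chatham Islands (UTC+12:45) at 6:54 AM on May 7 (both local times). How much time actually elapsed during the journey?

11 hours 30 minutes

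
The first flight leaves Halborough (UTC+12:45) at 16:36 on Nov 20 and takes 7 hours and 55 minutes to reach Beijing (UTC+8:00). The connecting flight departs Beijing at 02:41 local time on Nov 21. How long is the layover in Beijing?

Convert departure to UTC: 16:36 − 12:45 = 03:51 UTC on Nov 20.
Add 7 hours and 55 minutes flight time → 11:46 UTC.
Beijing is UTC+8:00, so local arrival = 11:46 + 8:00 = 19:46 on Nov 20.
Layover = 02:41 − 19:46 (+1 day) = 6 hours 55 minutes.

6 hours 55 minutes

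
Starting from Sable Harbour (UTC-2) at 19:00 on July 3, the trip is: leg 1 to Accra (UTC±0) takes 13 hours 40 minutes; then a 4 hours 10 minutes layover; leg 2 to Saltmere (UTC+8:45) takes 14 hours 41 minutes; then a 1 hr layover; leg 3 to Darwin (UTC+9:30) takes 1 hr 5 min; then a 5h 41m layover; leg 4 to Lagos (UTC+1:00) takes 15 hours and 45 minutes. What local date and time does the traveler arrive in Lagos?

06:02 on Jul 6

Convert departure to UTC: 19:00 + 2:00 = 21:00 UTC on Jul 3.
Add 13 hours 40 minutes leg 1 → 10:40 UTC (Jul 4).
Add 4 hours and 10 minutes layover in Accra → 14:50 UTC.
Add 14 hours and 41 minutes leg 2 → 05:31 UTC (Jul 5).
Add 1 hour layover in Saltmere → 06:31 UTC.
Add 1 hour 5 minutes leg 3 → 07:36 UTC.
Add 5 hours and 41 minutes layover in Darwin → 13:17 UTC.
Add 15 hours 45 minutes leg 4 → 05:02 UTC (Jul 6).
Lagos is UTC+1:00, so local arrival = 05:02 + 1:00 = 06:02 on Jul 6.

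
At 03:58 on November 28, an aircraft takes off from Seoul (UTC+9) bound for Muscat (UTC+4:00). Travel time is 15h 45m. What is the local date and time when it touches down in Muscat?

14:43 on November 28

Convert departure to UTC: 03:58 − 9:00 = 18:58 UTC on Nov 27.
Add 15 hours 45 minutes travel time → 10:43 UTC (Nov 28).
Muscat is UTC+4:00, so local arrival = 10:43 + 4:00 = 14:43 on Nov 28.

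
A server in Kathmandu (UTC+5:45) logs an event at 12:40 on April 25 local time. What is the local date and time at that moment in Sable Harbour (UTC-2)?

04:55 on April 25

In UTC: 12:40 − 5:45 = 06:55 on Apr 25.
Sable Harbour is UTC−2:00: 06:55 − 2:00 = 04:55 on Apr 25.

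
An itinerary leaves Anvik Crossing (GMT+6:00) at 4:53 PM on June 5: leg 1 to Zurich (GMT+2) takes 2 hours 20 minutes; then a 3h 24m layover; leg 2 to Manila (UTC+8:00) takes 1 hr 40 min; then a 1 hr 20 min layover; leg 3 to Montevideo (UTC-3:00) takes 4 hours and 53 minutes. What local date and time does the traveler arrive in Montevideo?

9:30 PM on June 5

Convert departure to UTC: 4:53 PM − 6:00 = 10:53 AM UTC on Jun 5.
Add 2 hours and 20 minutes leg 1 → 1:13 PM UTC.
Add 3 hours 24 minutes layover in Zurich → 4:37 PM UTC.
Add 1 hour and 40 minutes leg 2 → 6:17 PM UTC.
Add 1 hour 20 minutes layover in Manila → 7:37 PM UTC.
Add 4 hours and 53 minutes leg 3 → 12:30 AM UTC (Jun 6).
Montevideo is UTC−3:00, so local arrival = 12:30 AM − 3:00 = 9:30 PM on Jun 5.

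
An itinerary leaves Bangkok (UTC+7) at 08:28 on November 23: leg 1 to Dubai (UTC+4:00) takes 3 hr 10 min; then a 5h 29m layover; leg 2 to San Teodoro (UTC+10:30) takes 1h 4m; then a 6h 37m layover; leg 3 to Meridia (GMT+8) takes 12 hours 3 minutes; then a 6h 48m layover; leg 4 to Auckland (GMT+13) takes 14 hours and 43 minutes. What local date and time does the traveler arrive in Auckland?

Convert departure to UTC: 08:28 − 7:00 = 01:28 UTC on Nov 23.
Add 3 hours 10 minutes leg 1 → 04:38 UTC.
Add 5 hours and 29 minutes layover in Dubai → 10:07 UTC.
Add 1 hour 4 minutes leg 2 → 11:11 UTC.
Add 6 hours and 37 minutes layover in San Teodoro → 17:48 UTC.
Add 12 hours 3 minutes leg 3 → 05:51 UTC (Nov 24).
Add 6 hours and 48 minutes layover in Meridia → 12:39 UTC.
Add 14 hours and 43 minutes leg 4 → 03:22 UTC (Nov 25).
Auckland is UTC+13:00, so local arrival = 03:22 + 13:00 = 16:22 on Nov 25.

16:22 on Nov 25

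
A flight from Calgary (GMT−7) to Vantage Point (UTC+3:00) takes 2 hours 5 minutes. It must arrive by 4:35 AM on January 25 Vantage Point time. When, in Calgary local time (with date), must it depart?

Target arrival in UTC: 4:35 AM − 3:00 = 1:35 AM on Jan 25.
Subtract 2 hours and 5 minutes → departure 11:30 PM UTC on Jan 24.
Calgary is UTC−7:00: 11:30 PM − 7:00 = 4:30 PM on Jan 24.

4:30 PM on January 24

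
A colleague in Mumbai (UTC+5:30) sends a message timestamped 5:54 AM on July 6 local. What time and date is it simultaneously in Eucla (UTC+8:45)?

9:09 AM on July 6

In UTC: 5:54 AM − 5:30 = 12:24 AM on Jul 6.
Eucla is UTC+8:45: 12:24 AM + 8:45 = 9:09 AM on Jul 6.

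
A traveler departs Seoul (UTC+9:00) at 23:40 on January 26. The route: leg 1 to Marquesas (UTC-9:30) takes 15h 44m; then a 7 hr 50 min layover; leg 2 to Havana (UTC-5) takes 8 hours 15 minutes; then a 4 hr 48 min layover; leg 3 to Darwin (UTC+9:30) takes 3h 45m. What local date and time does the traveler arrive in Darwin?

16:32 on January 28

Convert departure to UTC: 23:40 − 9:00 = 14:40 UTC on Jan 26.
Add 15 hours and 44 minutes leg 1 → 06:24 UTC (Jan 27).
Add 7 hours 50 minutes layover in Marquesas → 14:14 UTC.
Add 8 hours 15 minutes leg 2 → 22:29 UTC.
Add 4 hours and 48 minutes layover in Havana → 03:17 UTC (Jan 28).
Add 3 hours and 45 minutes leg 3 → 07:02 UTC.
Darwin is UTC+9:30, so local arrival = 07:02 + 9:30 = 16:32 on Jan 28.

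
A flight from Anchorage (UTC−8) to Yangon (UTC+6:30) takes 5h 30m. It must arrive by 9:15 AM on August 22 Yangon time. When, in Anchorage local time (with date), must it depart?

Target arrival in UTC: 9:15 AM − 6:30 = 2:45 AM on Aug 22.
Subtract 5 hours 30 minutes → departure 9:15 PM UTC on Aug 21.
Anchorage is UTC−8:00: 9:15 PM − 8:00 = 1:15 PM on Aug 21.

1:15 PM on August 21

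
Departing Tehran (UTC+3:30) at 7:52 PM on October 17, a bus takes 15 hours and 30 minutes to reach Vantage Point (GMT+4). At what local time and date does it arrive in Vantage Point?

Convert departure to UTC: 7:52 PM − 3:30 = 4:22 PM UTC on Oct 17.
Add 15 hours 30 minutes travel time → 7:52 AM UTC (Oct 18).
Vantage Point is UTC+4:00, so local arrival = 7:52 AM + 4:00 = 11:52 AM on Oct 18.

11:52 AM on October 18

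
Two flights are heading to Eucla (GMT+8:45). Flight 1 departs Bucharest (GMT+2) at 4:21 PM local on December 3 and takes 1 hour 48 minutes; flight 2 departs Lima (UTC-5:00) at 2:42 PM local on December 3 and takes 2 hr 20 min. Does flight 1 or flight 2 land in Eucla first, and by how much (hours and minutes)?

the first, by 5 hours 53 minutes

Flight 1 in UTC: 4:21 PM − 2:00 = 2:21 PM on Dec 3.
+1 hour 48 minutes → arrive 4:09 PM UTC on Dec 3.
Flight 2 in UTC: 2:42 PM + 5:00 = 7:42 PM on Dec 3.
+2 hours 20 minutes → arrive 10:02 PM UTC on Dec 3.
Flight 1 lands earlier by 5 hours 53 minutes.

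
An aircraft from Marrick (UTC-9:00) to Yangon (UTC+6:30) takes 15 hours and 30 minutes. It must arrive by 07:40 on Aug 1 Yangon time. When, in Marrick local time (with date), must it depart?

Target arrival in UTC: 07:40 − 6:30 = 01:10 on Aug 1.
Subtract 15 hours and 30 minutes → departure 09:40 UTC on Jul 31.
Marrick is UTC−9:00: 09:40 − 9:00 = 00:40 on Jul 31.

00:40 on Jul 31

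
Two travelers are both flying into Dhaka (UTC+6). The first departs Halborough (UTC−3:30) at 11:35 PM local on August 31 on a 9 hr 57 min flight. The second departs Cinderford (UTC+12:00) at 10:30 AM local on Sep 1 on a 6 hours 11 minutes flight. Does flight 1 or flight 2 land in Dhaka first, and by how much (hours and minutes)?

the second, by 8 hours 21 minutes

Flight 1 in UTC: 11:35 PM + 3:30 = 3:05 AM on Sep 1.
+9 hours 57 minutes → arrive 1:02 PM UTC on Sep 1.
Flight 2 in UTC: 10:30 AM − 12:00 = 10:30 PM on Aug 31.
+6 hours and 11 minutes → arrive 4:41 AM UTC on Sep 1.
Flight 2 lands earlier by 8 hours 21 minutes.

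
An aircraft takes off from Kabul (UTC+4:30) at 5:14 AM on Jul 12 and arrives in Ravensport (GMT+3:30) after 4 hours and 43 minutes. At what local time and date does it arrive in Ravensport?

8:57 AM on July 12

Ravensport is 1:00 behind Kabul.
After 4 hours 43 minutes it is 9:57 AM in Kabul.
Shift by the zone difference: 9:57 AM − 1:00 = 8:57 AM on Jul 12 in Ravensport.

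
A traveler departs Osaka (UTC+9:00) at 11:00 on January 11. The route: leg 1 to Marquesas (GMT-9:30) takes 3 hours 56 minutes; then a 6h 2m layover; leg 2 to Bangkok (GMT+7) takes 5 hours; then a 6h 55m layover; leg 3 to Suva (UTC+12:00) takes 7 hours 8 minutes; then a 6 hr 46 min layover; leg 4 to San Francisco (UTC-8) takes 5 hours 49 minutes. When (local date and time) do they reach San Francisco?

Convert departure to UTC: 11:00 − 9:00 = 02:00 UTC on Jan 11.
Add 3 hours 56 minutes leg 1 → 05:56 UTC.
Add 6 hours and 2 minutes layover in Marquesas → 11:58 UTC.
Add 5 hours leg 2 → 16:58 UTC.
Add 6 hours and 55 minutes layover in Bangkok → 23:53 UTC.
Add 7 hours 8 minutes leg 3 → 07:01 UTC (Jan 12).
Add 6 hours and 46 minutes layover in Suva → 13:47 UTC.
Add 5 hours and 49 minutes leg 4 → 19:36 UTC.
San Francisco is UTC−8:00, so local arrival = 19:36 − 8:00 = 11:36 on Jan 12.

11:36 on January 12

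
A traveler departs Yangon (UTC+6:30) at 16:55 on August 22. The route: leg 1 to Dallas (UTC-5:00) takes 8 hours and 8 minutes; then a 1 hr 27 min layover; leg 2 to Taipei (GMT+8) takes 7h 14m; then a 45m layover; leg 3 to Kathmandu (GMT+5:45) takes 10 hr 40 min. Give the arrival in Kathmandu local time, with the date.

20:24 on Aug 23

Convert departure to UTC: 16:55 − 6:30 = 10:25 UTC on Aug 22.
Add 8 hours and 8 minutes leg 1 → 18:33 UTC.
Add 1 hour and 27 minutes layover in Dallas → 20:00 UTC.
Add 7 hours 14 minutes leg 2 → 03:14 UTC (Aug 23).
Add 45 minutes layover in Taipei → 03:59 UTC.
Add 10 hours 40 minutes leg 3 → 14:39 UTC.
Kathmandu is UTC+5:45, so local arrival = 14:39 + 5:45 = 20:24 on Aug 23.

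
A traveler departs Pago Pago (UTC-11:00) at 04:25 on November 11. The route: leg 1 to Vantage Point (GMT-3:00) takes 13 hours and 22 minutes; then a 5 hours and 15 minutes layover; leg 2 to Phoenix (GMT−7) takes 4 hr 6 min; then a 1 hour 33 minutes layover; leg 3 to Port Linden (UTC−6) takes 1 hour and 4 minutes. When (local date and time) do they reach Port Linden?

Convert departure to UTC: 04:25 + 11:00 = 15:25 UTC on Nov 11.
Add 13 hours 22 minutes leg 1 → 04:47 UTC (Nov 12).
Add 5 hours 15 minutes layover in Vantage Point → 10:02 UTC.
Add 4 hours and 6 minutes leg 2 → 14:08 UTC.
Add 1 hour 33 minutes layover in Phoenix → 15:41 UTC.
Add 1 hour and 4 minutes leg 3 → 16:45 UTC.
Port Linden is UTC−6:00, so local arrival = 16:45 − 6:00 = 10:45 on Nov 12.

10:45 on November 12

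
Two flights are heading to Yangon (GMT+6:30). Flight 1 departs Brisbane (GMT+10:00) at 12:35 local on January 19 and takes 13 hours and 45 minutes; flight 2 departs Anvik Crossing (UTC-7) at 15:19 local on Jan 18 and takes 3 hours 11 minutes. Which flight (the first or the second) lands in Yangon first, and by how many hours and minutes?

the second, by 14 hours 50 minutes

Flight 1 in UTC: 12:35 − 10:00 = 02:35 on Jan 19.
+13 hours 45 minutes → arrive 16:20 UTC on Jan 19.
Flight 2 in UTC: 15:19 + 7:00 = 22:19 on Jan 18.
+3 hours and 11 minutes → arrive 01:30 UTC on Jan 19.
Flight 2 lands earlier by 14 hours 50 minutes.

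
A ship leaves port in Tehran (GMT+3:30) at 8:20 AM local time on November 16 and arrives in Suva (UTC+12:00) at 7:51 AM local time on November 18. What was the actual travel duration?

Departure in UTC: 8:20 AM − 3:30 = 4:50 AM on Nov 16.
Arrival in UTC: 7:51 AM − 12:00 = 7:51 PM on Nov 17.
Elapsed = 7:51 PM − 4:50 AM (+1 day) = 39 hours 1 minute.

39 hours 1 minute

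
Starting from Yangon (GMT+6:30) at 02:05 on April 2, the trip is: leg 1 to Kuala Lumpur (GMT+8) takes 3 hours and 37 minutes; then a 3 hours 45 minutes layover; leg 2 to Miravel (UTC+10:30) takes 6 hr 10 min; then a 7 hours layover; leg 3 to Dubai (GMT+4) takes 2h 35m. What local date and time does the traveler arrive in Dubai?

22:42 on April 2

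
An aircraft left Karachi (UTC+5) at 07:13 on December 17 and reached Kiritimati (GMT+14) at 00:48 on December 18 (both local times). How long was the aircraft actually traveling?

Departure in UTC: 07:13 − 5:00 = 02:13 on Dec 17.
Arrival in UTC: 00:48 − 14:00 = 10:48 on Dec 17.
Elapsed = 10:48 − 02:13 = 8 hours 35 minutes.

8 hours 35 minutes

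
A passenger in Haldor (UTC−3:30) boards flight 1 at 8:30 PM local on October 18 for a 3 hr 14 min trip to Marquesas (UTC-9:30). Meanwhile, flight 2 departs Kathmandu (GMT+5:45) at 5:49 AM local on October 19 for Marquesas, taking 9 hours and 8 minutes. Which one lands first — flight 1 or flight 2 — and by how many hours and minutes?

the first, by 5 hours 58 minutes

Flight 1 in UTC: 8:30 PM + 3:30 = 12:00 AM on Oct 19.
+3 hours and 14 minutes → arrive 3:14 AM UTC on Oct 19.
Flight 2 in UTC: 5:49 AM − 5:45 = 12:04 AM on Oct 19.
+9 hours 8 minutes → arrive 9:12 AM UTC on Oct 19.
Flight 1 lands earlier by 5 hours 58 minutes.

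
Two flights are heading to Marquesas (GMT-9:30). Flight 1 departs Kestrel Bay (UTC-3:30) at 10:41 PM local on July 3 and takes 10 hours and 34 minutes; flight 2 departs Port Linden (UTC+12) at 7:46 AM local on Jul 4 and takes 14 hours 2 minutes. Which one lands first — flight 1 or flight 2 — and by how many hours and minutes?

the second, by 2 hours 57 minutes

Flight 1 in UTC: 10:41 PM + 3:30 = 2:11 AM on Jul 4.
+10 hours 34 minutes → arrive 12:45 PM UTC on Jul 4.
Flight 2 in UTC: 7:46 AM − 12:00 = 7:46 PM on Jul 3.
+14 hours and 2 minutes → arrive 9:48 AM UTC on Jul 4.
Flight 2 lands earlier by 2 hours 57 minutes.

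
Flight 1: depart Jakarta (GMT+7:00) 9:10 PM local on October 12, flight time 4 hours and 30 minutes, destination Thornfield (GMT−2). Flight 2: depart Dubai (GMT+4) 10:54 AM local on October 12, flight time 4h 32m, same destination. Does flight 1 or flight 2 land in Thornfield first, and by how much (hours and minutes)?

the second, by 7 hours 14 minutes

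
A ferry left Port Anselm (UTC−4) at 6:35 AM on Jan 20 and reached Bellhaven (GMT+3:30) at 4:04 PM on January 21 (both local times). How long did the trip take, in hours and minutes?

Bellhaven is 7:30 ahead of Port Anselm.
Clock-face elapsed time (ignoring zones) is 33 hours 29 minutes.
Actual elapsed = 33 hours 29 minutes − 7:30 = 25 hours 59 minutes.

25 hours 59 minutes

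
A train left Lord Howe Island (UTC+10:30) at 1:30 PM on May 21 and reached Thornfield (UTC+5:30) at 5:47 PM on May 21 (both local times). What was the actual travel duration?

9 hours 17 minutes

Departure in UTC: 1:30 PM − 10:30 = 3:00 AM on May 21.
Arrival in UTC: 5:47 PM − 5:30 = 12:17 PM on May 21.
Elapsed = 12:17 PM − 3:00 AM = 9 hours 17 minutes.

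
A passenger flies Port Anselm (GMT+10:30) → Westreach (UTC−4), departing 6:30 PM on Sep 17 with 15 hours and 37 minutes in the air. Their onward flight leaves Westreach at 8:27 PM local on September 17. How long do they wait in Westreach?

Convert departure to UTC: 6:30 PM − 10:30 = 8:00 AM UTC on Sep 17.
Add 15 hours 37 minutes flight time → 11:37 PM UTC.
Westreach is UTC−4:00, so local arrival = 11:37 PM − 4:00 = 7:37 PM on Sep 17.
Layover = 8:27 PM − 7:37 PM = 50 minutes.

50 minutes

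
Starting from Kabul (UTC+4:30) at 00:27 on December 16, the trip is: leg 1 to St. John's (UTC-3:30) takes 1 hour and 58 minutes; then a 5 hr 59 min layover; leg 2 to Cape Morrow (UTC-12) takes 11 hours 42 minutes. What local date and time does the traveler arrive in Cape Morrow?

03:36 on December 16

Convert departure to UTC: 00:27 − 4:30 = 19:57 UTC on Dec 15.
Add 1 hour 58 minutes leg 1 → 21:55 UTC.
Add 5 hours and 59 minutes layover in St. John's → 03:54 UTC (Dec 16).
Add 11 hours and 42 minutes leg 2 → 15:36 UTC.
Cape Morrow is UTC−12:00, so local arrival = 15:36 − 12:00 = 03:36 on Dec 16.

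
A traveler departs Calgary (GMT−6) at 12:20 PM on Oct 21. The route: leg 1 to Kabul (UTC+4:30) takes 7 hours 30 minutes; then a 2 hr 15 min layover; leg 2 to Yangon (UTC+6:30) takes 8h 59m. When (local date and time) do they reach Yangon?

7:34 PM on Oct 22

Convert departure to UTC: 12:20 PM + 6:00 = 6:20 PM UTC on Oct 21.
Add 7 hours and 30 minutes leg 1 → 1:50 AM UTC (Oct 22).
Add 2 hours 15 minutes layover in Kabul → 4:05 AM UTC.
Add 8 hours 59 minutes leg 2 → 1:04 PM UTC.
Yangon is UTC+6:30, so local arrival = 1:04 PM + 6:30 = 7:34 PM on Oct 22.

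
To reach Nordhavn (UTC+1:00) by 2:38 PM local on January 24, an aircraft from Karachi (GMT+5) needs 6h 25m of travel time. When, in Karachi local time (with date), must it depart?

Target arrival in UTC: 2:38 PM − 1:00 = 1:38 PM on Jan 24.
Subtract 6 hours and 25 minutes → departure 7:13 AM UTC on Jan 24.
Karachi is UTC+5:00: 7:13 AM + 5:00 = 12:13 PM on Jan 24.

12:13 PM on Jan 24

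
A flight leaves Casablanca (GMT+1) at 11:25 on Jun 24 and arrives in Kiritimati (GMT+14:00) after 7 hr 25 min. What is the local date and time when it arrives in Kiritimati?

Kiritimati is 13:00 ahead of Casablanca.
After 7 hours 25 minutes it is 18:50 in Casablanca.
Shift by the zone difference: 18:50 + 13:00 = 07:50 on Jun 25 in Kiritimati.

07:50 on Jun 25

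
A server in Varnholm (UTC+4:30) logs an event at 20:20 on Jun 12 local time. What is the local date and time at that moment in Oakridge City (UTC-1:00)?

14:50 on June 12

Oakridge City is 5:30 behind Varnholm.
Shift by the zone difference: 20:20 − 5:30 = 14:50 on Jun 12 in Oakridge City.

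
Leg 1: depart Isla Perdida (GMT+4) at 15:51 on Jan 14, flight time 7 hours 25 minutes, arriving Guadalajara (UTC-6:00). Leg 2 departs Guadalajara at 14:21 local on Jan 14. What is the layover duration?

1 hour 5 minutes

Convert departure to UTC: 15:51 − 4:00 = 11:51 UTC on Jan 14.
Add 7 hours 25 minutes flight time → 19:16 UTC.
Guadalajara is UTC−6:00, so local arrival = 19:16 − 6:00 = 13:16 on Jan 14.
Layover = 14:21 − 13:16 = 1 hour 5 minutes.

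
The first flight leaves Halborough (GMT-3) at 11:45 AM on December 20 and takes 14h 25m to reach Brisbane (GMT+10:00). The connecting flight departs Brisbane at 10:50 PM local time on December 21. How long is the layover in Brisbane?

Convert departure to UTC: 11:45 AM + 3:00 = 2:45 PM UTC on Dec 20.
Add 14 hours and 25 minutes flight time → 5:10 AM UTC (Dec 21).
Brisbane is UTC+10:00, so local arrival = 5:10 AM + 10:00 = 3:10 PM on Dec 21.
Layover = 10:50 PM − 3:10 PM = 7 hours 40 minutes.

7 hours 40 minutes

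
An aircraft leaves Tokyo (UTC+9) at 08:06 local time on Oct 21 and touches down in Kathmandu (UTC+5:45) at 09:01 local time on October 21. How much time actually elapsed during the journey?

Departure in UTC: 08:06 − 9:00 = 23:06 on Oct 20.
Arrival in UTC: 09:01 − 5:45 = 03:16 on Oct 21.
Elapsed = 03:16 − 23:06 (+1 day) = 4 hours 10 minutes.

4 hours 10 minutes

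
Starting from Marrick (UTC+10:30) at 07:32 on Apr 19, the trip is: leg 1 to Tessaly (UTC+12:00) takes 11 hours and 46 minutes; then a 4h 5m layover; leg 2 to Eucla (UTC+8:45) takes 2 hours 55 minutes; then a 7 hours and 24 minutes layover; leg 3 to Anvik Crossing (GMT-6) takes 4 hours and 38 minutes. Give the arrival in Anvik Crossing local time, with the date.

21:50 on April 19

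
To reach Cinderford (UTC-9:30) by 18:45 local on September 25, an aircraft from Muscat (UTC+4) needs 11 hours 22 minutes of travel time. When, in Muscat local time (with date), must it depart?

Target arrival in UTC: 18:45 + 9:30 = 04:15 on Sep 26.
Subtract 11 hours and 22 minutes → departure 16:53 UTC on Sep 25.
Muscat is UTC+4:00: 16:53 + 4:00 = 20:53 on Sep 25.

20:53 on September 25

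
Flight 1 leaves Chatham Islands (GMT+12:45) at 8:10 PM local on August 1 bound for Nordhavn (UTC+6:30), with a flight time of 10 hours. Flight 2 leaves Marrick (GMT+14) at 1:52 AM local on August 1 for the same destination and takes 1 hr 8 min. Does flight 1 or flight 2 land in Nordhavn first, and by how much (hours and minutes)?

Flight 1 in UTC: 8:10 PM − 12:45 = 7:25 AM on Aug 1.
+10 hours → arrive 5:25 PM UTC on Aug 1.
Flight 2 in UTC: 1:52 AM − 14:00 = 11:52 AM on Jul 31.
+1 hour 8 minutes → arrive 1:00 PM UTC on Jul 31.
Flight 2 lands earlier by 28 hours 25 minutes.

the second, by 28 hours 25 minutes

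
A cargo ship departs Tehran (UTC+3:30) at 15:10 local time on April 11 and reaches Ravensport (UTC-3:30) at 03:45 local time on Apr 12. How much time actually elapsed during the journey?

19 hours 35 minutes

Departure in UTC: 15:10 − 3:30 = 11:40 on Apr 11.
Arrival in UTC: 03:45 + 3:30 = 07:15 on Apr 12.
Elapsed = 07:15 − 11:40 (+1 day) = 19 hours 35 minutes.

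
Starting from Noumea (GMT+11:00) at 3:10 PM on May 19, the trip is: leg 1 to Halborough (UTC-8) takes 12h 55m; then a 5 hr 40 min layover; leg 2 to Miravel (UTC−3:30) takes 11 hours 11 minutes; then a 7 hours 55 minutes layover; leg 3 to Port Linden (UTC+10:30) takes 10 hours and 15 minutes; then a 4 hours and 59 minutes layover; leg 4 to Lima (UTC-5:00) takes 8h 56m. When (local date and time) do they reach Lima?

1:01 PM on May 21

Convert departure to UTC: 3:10 PM − 11:00 = 4:10 AM UTC on May 19.
Add 12 hours and 55 minutes leg 1 → 5:05 PM UTC.
Add 5 hours and 40 minutes layover in Halborough → 10:45 PM UTC.
Add 11 hours and 11 minutes leg 2 → 9:56 AM UTC (May 20).
Add 7 hours and 55 minutes layover in Miravel → 5:51 PM UTC.
Add 10 hours and 15 minutes leg 3 → 4:06 AM UTC (May 21).
Add 4 hours and 59 minutes layover in Port Linden → 9:05 AM UTC.
Add 8 hours 56 minutes leg 4 → 6:01 PM UTC.
Lima is UTC−5:00, so local arrival = 6:01 PM − 5:00 = 1:01 PM on May 21.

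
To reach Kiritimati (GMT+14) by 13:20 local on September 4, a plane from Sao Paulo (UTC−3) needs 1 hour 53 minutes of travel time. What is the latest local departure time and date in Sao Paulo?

18:27 on September 3

Target arrival in UTC: 13:20 − 14:00 = 23:20 on Sep 3.
Subtract 1 hour 53 minutes → departure 21:27 UTC on Sep 3.
Sao Paulo is UTC−3:00: 21:27 − 3:00 = 18:27 on Sep 3.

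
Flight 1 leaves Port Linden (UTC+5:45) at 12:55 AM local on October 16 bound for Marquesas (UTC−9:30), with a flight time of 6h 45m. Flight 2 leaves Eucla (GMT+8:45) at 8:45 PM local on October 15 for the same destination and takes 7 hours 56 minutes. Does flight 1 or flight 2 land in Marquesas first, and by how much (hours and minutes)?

the second, by 5 hours 59 minutes

Flight 1 in UTC: 12:55 AM − 5:45 = 7:10 PM on Oct 15.
+6 hours and 45 minutes → arrive 1:55 AM UTC on Oct 16.
Flight 2 in UTC: 8:45 PM − 8:45 = 12:00 PM on Oct 15.
+7 hours and 56 minutes → arrive 7:56 PM UTC on Oct 15.
Flight 2 lands earlier by 5 hours 59 minutes.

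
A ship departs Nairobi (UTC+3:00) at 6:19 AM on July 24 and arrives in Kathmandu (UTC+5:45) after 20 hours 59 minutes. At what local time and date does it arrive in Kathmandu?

Kathmandu is 2:45 ahead of Nairobi.
After 20 hours and 59 minutes it is 3:18 AM (Jul 25) in Nairobi.
Shift by the zone difference: 3:18 AM + 2:45 = 6:03 AM on Jul 25 in Kathmandu.

6:03 AM on Jul 25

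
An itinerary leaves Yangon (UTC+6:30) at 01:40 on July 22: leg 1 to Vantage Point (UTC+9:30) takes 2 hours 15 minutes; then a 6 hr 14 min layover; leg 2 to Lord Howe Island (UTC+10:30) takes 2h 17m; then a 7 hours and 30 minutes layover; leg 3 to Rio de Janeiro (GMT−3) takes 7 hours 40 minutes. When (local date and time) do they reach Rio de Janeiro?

Convert departure to UTC: 01:40 − 6:30 = 19:10 UTC on Jul 21.
Add 2 hours 15 minutes leg 1 → 21:25 UTC.
Add 6 hours and 14 minutes layover in Vantage Point → 03:39 UTC (Jul 22).
Add 2 hours 17 minutes leg 2 → 05:56 UTC.
Add 7 hours and 30 minutes layover in Lord Howe Island → 13:26 UTC.
Add 7 hours 40 minutes leg 3 → 21:06 UTC.
Rio de Janeiro is UTC−3:00, so local arrival = 21:06 − 3:00 = 18:06 on Jul 22.

18:06 on July 22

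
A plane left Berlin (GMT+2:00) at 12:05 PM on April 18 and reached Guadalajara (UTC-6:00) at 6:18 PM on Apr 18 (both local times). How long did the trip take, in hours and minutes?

Departure in UTC: 12:05 PM − 2:00 = 10:05 AM on Apr 18.
Arrival in UTC: 6:18 PM + 6:00 = 12:18 AM on Apr 19.
Elapsed = 12:18 AM − 10:05 AM (+1 day) = 14 hours 13 minutes.

14 hours 13 minutes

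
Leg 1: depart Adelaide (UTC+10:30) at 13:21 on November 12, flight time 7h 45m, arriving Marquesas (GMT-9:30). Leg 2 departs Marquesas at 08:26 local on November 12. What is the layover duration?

7 hours 20 minutes

Convert departure to UTC: 13:21 − 10:30 = 02:51 UTC on Nov 12.
Add 7 hours 45 minutes flight time → 10:36 UTC.
Marquesas is UTC−9:30, so local arrival = 10:36 − 9:30 = 01:06 on Nov 12.
Layover = 08:26 − 01:06 = 7 hours 20 minutes.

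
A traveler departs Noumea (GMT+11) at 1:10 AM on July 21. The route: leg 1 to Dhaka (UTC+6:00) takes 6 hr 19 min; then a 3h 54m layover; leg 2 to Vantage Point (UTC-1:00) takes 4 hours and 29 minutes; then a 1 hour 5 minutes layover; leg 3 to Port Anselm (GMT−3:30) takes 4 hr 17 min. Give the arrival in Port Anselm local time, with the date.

6:44 AM on Jul 21

Convert departure to UTC: 1:10 AM − 11:00 = 2:10 PM UTC on Jul 20.
Add 6 hours 19 minutes leg 1 → 8:29 PM UTC.
Add 3 hours and 54 minutes layover in Dhaka → 12:23 AM UTC (Jul 21).
Add 4 hours and 29 minutes leg 2 → 4:52 AM UTC.
Add 1 hour and 5 minutes layover in Vantage Point → 5:57 AM UTC.
Add 4 hours 17 minutes leg 3 → 10:14 AM UTC.
Port Anselm is UTC−3:30, so local arrival = 10:14 AM − 3:30 = 6:44 AM on Jul 21.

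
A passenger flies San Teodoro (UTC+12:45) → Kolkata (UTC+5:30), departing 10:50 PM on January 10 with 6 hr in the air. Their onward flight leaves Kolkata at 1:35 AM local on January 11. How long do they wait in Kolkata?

Convert departure to UTC: 10:50 PM − 12:45 = 10:05 AM UTC on Jan 10.
Add 6 hours flight time → 4:05 PM UTC.
Kolkata is UTC+5:30, so local arrival = 4:05 PM + 5:30 = 9:35 PM on Jan 10.
Layover = 1:35 AM − 9:35 PM (+1 day) = 4 hours.

4 hours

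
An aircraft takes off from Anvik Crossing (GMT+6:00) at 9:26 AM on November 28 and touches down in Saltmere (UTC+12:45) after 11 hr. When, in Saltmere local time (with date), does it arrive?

3:11 AM on November 29

Convert departure to UTC: 9:26 AM − 6:00 = 3:26 AM UTC on Nov 28.
Add 11 hours travel time → 2:26 PM UTC.
Saltmere is UTC+12:45, so local arrival = 2:26 PM + 12:45 = 3:11 AM on Nov 29.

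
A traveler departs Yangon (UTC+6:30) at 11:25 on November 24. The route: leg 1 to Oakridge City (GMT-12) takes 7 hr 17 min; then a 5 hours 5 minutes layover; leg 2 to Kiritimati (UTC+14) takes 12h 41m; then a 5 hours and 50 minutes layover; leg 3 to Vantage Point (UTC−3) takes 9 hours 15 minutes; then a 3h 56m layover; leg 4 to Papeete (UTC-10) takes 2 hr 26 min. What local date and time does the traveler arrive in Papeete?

Convert departure to UTC: 11:25 − 6:30 = 04:55 UTC on Nov 24.
Add 7 hours 17 minutes leg 1 → 12:12 UTC.
Add 5 hours 5 minutes layover in Oakridge City → 17:17 UTC.
Add 12 hours and 41 minutes leg 2 → 05:58 UTC (Nov 25).
Add 5 hours and 50 minutes layover in Kiritimati → 11:48 UTC.
Add 9 hours 15 minutes leg 3 → 21:03 UTC.
Add 3 hours 56 minutes layover in Vantage Point → 00:59 UTC (Nov 26).
Add 2 hours 26 minutes leg 4 → 03:25 UTC.
Papeete is UTC−10:00, so local arrival = 03:25 − 10:00 = 17:25 on Nov 25.

17:25 on November 25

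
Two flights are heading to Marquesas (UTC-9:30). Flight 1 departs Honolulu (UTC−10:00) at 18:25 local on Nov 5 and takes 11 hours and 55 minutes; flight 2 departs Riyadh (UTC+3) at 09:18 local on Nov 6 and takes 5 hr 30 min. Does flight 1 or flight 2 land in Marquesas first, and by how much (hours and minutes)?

the second, by 4 hours 32 minutes

Flight 1 in UTC: 18:25 + 10:00 = 04:25 on Nov 6.
+11 hours 55 minutes → arrive 16:20 UTC on Nov 6.
Flight 2 in UTC: 09:18 − 3:00 = 06:18 on Nov 6.
+5 hours and 30 minutes → arrive 11:48 UTC on Nov 6.
Flight 2 lands earlier by 4 hours 32 minutes.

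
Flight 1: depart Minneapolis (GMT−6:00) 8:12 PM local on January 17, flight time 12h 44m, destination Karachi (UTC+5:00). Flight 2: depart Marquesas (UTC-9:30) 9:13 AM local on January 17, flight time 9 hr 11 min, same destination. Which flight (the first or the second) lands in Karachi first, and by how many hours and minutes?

the second, by 11 hours 2 minutes

Flight 1 in UTC: 8:12 PM + 6:00 = 2:12 AM on Jan 18.
+12 hours and 44 minutes → arrive 2:56 PM UTC on Jan 18.
Flight 2 in UTC: 9:13 AM + 9:30 = 6:43 PM on Jan 17.
+9 hours 11 minutes → arrive 3:54 AM UTC on Jan 18.
Flight 2 lands earlier by 11 hours 2 minutes.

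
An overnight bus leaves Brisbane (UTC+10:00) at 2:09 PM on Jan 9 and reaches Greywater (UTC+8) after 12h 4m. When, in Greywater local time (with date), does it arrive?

Greywater is 2:00 behind Brisbane.
After 12 hours and 4 minutes it is 2:13 AM (Jan 10) in Brisbane.
Shift by the zone difference: 2:13 AM − 2:00 = 12:13 AM on Jan 10 in Greywater.

12:13 AM on January 10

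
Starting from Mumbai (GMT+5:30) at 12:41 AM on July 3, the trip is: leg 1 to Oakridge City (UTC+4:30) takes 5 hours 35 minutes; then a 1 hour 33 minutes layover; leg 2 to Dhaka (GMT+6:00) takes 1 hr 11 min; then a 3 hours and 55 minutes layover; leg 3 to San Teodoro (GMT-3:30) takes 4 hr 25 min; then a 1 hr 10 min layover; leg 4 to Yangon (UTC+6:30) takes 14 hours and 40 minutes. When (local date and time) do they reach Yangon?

Convert departure to UTC: 12:41 AM − 5:30 = 7:11 PM UTC on Jul 2.
Add 5 hours 35 minutes leg 1 → 12:46 AM UTC (Jul 3).
Add 1 hour and 33 minutes layover in Oakridge City → 2:19 AM UTC.
Add 1 hour 11 minutes leg 2 → 3:30 AM UTC.
Add 3 hours 55 minutes layover in Dhaka → 7:25 AM UTC.
Add 4 hours 25 minutes leg 3 → 11:50 AM UTC.
Add 1 hour and 10 minutes layover in San Teodoro → 1:00 PM UTC.
Add 14 hours and 40 minutes leg 4 → 3:40 AM UTC (Jul 4).
Yangon is UTC+6:30, so local arrival = 3:40 AM + 6:30 = 10:10 AM on Jul 4.

10:10 AM on July 4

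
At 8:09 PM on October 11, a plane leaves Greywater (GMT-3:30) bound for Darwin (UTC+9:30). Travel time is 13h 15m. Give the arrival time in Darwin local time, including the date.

Darwin is 13:00 ahead of Greywater.
After 13 hours and 15 minutes it is 9:24 AM (Oct 12) in Greywater.
Shift by the zone difference: 9:24 AM + 13:00 = 10:24 PM on Oct 12 in Darwin.

10:24 PM on Oct 12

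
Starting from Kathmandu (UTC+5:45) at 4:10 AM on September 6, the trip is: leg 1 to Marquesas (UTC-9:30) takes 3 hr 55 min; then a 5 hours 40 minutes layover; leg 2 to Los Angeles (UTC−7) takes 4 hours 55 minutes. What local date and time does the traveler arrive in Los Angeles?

5:55 AM on Sep 6

Convert departure to UTC: 4:10 AM − 5:45 = 10:25 PM UTC on Sep 5.
Add 3 hours 55 minutes leg 1 → 2:20 AM UTC (Sep 6).
Add 5 hours and 40 minutes layover in Marquesas → 8:00 AM UTC.
Add 4 hours 55 minutes leg 2 → 12:55 PM UTC.
Los Angeles is UTC−7:00, so local arrival = 12:55 PM − 7:00 = 5:55 AM on Sep 6.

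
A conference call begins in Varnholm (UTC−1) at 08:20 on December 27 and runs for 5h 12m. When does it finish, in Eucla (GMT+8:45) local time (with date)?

23:17 on Dec 27

Eucla is 9:45 ahead of Varnholm.
After 5 hours 12 minutes it is 13:32 in Varnholm.
Shift by the zone difference: 13:32 + 9:45 = 23:17 on Dec 27 in Eucla.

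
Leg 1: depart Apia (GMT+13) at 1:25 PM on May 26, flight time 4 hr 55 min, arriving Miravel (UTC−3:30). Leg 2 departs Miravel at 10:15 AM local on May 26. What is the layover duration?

Convert departure to UTC: 1:25 PM − 13:00 = 12:25 AM UTC on May 26.
Add 4 hours and 55 minutes flight time → 5:20 AM UTC.
Miravel is UTC−3:30, so local arrival = 5:20 AM − 3:30 = 1:50 AM on May 26.
Layover = 10:15 AM − 1:50 AM = 8 hours 25 minutes.

8 hours 25 minutes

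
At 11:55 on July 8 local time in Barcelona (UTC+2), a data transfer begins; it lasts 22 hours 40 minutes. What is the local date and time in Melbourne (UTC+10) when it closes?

Melbourne is 8:00 ahead of Barcelona.
After 22 hours and 40 minutes it is 10:35 (Jul 9) in Barcelona.
Shift by the zone difference: 10:35 + 8:00 = 18:35 on Jul 9 in Melbourne.

18:35 on July 9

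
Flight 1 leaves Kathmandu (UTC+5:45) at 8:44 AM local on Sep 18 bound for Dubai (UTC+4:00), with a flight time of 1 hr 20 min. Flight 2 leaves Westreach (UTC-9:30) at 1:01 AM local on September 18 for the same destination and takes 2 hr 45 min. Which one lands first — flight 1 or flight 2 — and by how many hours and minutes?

Flight 1 in UTC: 8:44 AM − 5:45 = 2:59 AM on Sep 18.
+1 hour and 20 minutes → arrive 4:19 AM UTC on Sep 18.
Flight 2 in UTC: 1:01 AM + 9:30 = 10:31 AM on Sep 18.
+2 hours 45 minutes → arrive 1:16 PM UTC on Sep 18.
Flight 1 lands earlier by 8 hours 57 minutes.

the first, by 8 hours 57 minutes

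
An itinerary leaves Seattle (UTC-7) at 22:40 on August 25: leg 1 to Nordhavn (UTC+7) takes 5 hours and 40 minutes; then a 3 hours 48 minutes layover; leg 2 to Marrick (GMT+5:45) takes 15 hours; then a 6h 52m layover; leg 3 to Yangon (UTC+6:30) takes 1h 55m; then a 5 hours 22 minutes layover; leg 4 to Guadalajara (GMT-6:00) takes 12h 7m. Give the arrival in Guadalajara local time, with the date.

02:24 on August 28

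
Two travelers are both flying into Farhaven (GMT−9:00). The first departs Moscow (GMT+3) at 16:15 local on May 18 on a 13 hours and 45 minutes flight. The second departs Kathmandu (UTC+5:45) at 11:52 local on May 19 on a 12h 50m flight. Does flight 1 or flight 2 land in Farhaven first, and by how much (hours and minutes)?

the first, by 15 hours 57 minutes

Flight 1 in UTC: 16:15 − 3:00 = 13:15 on May 18.
+13 hours 45 minutes → arrive 03:00 UTC on May 19.
Flight 2 in UTC: 11:52 − 5:45 = 06:07 on May 19.
+12 hours and 50 minutes → arrive 18:57 UTC on May 19.
Flight 1 lands earlier by 15 hours 57 minutes.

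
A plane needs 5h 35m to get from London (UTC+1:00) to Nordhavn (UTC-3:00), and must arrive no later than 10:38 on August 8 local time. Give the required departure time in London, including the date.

09:03 on August 8

Target arrival in UTC: 10:38 + 3:00 = 13:38 on Aug 8.
Subtract 5 hours 35 minutes → departure 08:03 UTC on Aug 8.
London is UTC+1:00: 08:03 + 1:00 = 09:03 on Aug 8.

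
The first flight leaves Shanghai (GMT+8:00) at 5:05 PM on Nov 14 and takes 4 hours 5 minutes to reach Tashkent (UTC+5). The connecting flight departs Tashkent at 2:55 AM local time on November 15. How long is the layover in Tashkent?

8 hours 45 minutes

Convert departure to UTC: 5:05 PM − 8:00 = 9:05 AM UTC on Nov 14.
Add 4 hours and 5 minutes flight time → 1:10 PM UTC.
Tashkent is UTC+5:00, so local arrival = 1:10 PM + 5:00 = 6:10 PM on Nov 14.
Layover = 2:55 AM − 6:10 PM (+1 day) = 8 hours 45 minutes.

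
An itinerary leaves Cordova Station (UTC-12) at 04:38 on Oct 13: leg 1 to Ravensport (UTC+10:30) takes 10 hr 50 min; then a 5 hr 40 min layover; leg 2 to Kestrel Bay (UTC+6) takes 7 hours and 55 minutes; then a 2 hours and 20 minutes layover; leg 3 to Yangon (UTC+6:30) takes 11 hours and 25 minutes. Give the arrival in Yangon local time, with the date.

Convert departure to UTC: 04:38 + 12:00 = 16:38 UTC on Oct 13.
Add 10 hours 50 minutes leg 1 → 03:28 UTC (Oct 14).
Add 5 hours 40 minutes layover in Ravensport → 09:08 UTC.
Add 7 hours and 55 minutes leg 2 → 17:03 UTC.
Add 2 hours and 20 minutes layover in Kestrel Bay → 19:23 UTC.
Add 11 hours and 25 minutes leg 3 → 06:48 UTC (Oct 15).
Yangon is UTC+6:30, so local arrival = 06:48 + 6:30 = 13:18 on Oct 15.

13:18 on October 15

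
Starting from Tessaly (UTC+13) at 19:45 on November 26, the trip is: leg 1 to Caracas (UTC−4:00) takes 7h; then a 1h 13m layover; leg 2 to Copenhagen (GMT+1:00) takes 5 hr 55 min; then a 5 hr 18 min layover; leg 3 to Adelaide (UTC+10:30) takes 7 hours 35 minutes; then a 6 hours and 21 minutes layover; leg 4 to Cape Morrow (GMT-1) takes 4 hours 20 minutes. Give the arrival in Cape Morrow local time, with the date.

Convert departure to UTC: 19:45 − 13:00 = 06:45 UTC on Nov 26.
Add 7 hours leg 1 → 13:45 UTC.
Add 1 hour and 13 minutes layover in Caracas → 14:58 UTC.
Add 5 hours and 55 minutes leg 2 → 20:53 UTC.
Add 5 hours 18 minutes layover in Copenhagen → 02:11 UTC (Nov 27).
Add 7 hours and 35 minutes leg 3 → 09:46 UTC.
Add 6 hours and 21 minutes layover in Adelaide → 16:07 UTC.
Add 4 hours 20 minutes leg 4 → 20:27 UTC.
Cape Morrow is UTC−1:00, so local arrival = 20:27 − 1:00 = 19:27 on Nov 27.

19:27 on November 27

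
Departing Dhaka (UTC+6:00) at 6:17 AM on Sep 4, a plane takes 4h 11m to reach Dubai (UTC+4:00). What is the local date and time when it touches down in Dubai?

8:28 AM on Sep 4

Convert departure to UTC: 6:17 AM − 6:00 = 12:17 AM UTC on Sep 4.
Add 4 hours and 11 minutes travel time → 4:28 AM UTC.
Dubai is UTC+4:00, so local arrival = 4:28 AM + 4:00 = 8:28 AM on Sep 4.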